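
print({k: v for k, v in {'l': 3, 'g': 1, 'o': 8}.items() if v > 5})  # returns {'o': 8}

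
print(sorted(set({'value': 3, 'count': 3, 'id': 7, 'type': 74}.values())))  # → [3, 7, 74]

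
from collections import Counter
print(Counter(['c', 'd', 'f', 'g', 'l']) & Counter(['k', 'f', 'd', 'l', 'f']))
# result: Counter({'d': 1, 'f': 1, 'l': 1})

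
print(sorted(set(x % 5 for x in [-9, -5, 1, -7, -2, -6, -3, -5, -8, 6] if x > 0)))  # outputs [1]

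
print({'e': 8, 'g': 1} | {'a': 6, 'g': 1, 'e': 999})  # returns {'e': 999, 'g': 1, 'a': 6}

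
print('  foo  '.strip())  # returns foo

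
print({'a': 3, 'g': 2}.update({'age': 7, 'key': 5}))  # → None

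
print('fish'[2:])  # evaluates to sh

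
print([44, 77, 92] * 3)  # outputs [44, 77, 92, 44, 77, 92, 44, 77, 92]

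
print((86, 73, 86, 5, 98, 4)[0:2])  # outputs (86, 73)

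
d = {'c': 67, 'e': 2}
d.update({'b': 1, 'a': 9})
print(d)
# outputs {'c': 67, 'e': 2, 'b': 1, 'a': 9}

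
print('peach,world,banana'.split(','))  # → ['peach', 'world', 'banana']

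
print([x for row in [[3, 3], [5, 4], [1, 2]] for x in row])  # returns [3, 3, 5, 4, 1, 2]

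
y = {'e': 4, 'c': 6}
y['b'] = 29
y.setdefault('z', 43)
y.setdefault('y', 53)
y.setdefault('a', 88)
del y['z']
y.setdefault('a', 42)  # 88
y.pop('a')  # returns 88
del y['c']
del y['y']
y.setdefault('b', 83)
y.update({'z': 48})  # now {'e': 4, 'b': 29, 'z': 48}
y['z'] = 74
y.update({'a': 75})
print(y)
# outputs {'e': 4, 'b': 29, 'z': 74, 'a': 75}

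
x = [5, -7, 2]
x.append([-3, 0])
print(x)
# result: [5, -7, 2, [-3, 0]]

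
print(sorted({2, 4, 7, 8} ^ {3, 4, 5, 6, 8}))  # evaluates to [2, 3, 5, 6, 7]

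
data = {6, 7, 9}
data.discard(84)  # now {6, 7, 9}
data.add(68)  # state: {6, 7, 9, 68}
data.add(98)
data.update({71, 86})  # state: {6, 7, 9, 68, 71, 86, 98}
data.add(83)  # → {6, 7, 9, 68, 71, 83, 86, 98}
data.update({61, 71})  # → {6, 7, 9, 61, 68, 71, 83, 86, 98}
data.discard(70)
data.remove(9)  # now {6, 7, 61, 68, 71, 83, 86, 98}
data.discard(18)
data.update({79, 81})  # {6, 7, 61, 68, 71, 79, 81, 83, 86, 98}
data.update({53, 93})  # {6, 7, 53, 61, 68, 71, 79, 81, 83, 86, 93, 98}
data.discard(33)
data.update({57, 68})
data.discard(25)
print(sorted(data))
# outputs [6, 7, 53, 57, 61, 68, 71, 79, 81, 83, 86, 93, 98]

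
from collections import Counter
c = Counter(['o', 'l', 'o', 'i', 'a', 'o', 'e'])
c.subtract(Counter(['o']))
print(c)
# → Counter({'o': 2, 'l': 1, 'i': 1, 'a': 1, 'e': 1})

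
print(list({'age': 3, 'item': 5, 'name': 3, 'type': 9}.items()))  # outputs [('age', 3), ('item', 5), ('name', 3), ('type', 9)]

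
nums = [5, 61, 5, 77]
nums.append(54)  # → [5, 61, 5, 77, 54]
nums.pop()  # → 54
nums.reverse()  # [77, 5, 61, 5]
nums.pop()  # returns 5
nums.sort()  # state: [5, 61, 77]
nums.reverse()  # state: [77, 61, 5]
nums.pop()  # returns 5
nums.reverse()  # [61, 77]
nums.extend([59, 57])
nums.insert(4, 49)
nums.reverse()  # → [49, 57, 59, 77, 61]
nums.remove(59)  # [49, 57, 77, 61]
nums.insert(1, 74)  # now [49, 74, 57, 77, 61]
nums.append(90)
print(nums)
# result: [49, 74, 57, 77, 61, 90]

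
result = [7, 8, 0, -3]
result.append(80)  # [7, 8, 0, -3, 80]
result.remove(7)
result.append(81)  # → [8, 0, -3, 80, 81]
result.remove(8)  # [0, -3, 80, 81]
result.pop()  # 81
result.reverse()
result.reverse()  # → [0, -3, 80]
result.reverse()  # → [80, -3, 0]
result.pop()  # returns 0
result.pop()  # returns -3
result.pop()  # 80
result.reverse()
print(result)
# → []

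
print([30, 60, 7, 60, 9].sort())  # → None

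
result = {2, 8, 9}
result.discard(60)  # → {2, 8, 9}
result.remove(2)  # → {8, 9}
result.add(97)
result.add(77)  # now {8, 9, 77, 97}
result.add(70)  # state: {8, 9, 70, 77, 97}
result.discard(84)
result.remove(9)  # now {8, 70, 77, 97}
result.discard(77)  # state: {8, 70, 97}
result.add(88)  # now {8, 70, 88, 97}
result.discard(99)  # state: {8, 70, 88, 97}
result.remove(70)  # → {8, 88, 97}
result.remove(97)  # {8, 88}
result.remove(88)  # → {8}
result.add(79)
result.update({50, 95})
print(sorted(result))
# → [8, 50, 79, 95]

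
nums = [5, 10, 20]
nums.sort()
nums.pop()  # 20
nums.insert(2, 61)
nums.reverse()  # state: [61, 10, 5]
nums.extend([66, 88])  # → [61, 10, 5, 66, 88]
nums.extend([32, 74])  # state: [61, 10, 5, 66, 88, 32, 74]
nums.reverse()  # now [74, 32, 88, 66, 5, 10, 61]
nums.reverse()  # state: [61, 10, 5, 66, 88, 32, 74]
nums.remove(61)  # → [10, 5, 66, 88, 32, 74]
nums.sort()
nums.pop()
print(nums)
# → [5, 10, 32, 66, 74]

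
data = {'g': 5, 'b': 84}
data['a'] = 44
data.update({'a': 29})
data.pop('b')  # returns 84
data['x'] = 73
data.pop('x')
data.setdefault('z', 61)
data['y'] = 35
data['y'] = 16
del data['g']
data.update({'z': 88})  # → {'a': 29, 'z': 88, 'y': 16}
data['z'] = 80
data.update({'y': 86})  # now {'a': 29, 'z': 80, 'y': 86}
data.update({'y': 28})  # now {'a': 29, 'z': 80, 'y': 28}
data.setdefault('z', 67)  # 80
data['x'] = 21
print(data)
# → {'a': 29, 'z': 80, 'y': 28, 'x': 21}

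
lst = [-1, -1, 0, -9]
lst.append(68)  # [-1, -1, 0, -9, 68]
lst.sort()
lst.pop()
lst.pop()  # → 0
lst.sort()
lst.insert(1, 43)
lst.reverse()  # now [-1, -1, 43, -9]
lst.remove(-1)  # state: [-1, 43, -9]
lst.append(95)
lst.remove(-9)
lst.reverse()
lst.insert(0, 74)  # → [74, 95, 43, -1]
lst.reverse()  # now [-1, 43, 95, 74]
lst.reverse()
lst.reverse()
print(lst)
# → [-1, 43, 95, 74]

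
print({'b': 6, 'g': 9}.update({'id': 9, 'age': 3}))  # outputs None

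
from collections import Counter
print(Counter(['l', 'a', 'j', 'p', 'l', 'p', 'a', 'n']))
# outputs Counter({'l': 2, 'a': 2, 'p': 2, 'j': 1, 'n': 1})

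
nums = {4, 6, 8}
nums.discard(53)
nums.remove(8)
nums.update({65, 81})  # {4, 6, 65, 81}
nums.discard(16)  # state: {4, 6, 65, 81}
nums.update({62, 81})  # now {4, 6, 62, 65, 81}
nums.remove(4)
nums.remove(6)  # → {62, 65, 81}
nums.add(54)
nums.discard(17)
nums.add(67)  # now {54, 62, 65, 67, 81}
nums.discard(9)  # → {54, 62, 65, 67, 81}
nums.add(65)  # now {54, 62, 65, 67, 81}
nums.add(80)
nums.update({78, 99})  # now {54, 62, 65, 67, 78, 80, 81, 99}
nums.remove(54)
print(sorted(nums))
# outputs [62, 65, 67, 78, 80, 81, 99]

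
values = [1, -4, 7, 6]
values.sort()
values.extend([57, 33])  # [-4, 1, 6, 7, 57, 33]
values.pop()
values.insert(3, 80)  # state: [-4, 1, 6, 80, 7, 57]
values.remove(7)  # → [-4, 1, 6, 80, 57]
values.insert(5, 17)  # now [-4, 1, 6, 80, 57, 17]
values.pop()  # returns 17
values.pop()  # 57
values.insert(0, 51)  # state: [51, -4, 1, 6, 80]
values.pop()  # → 80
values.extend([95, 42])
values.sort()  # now [-4, 1, 6, 42, 51, 95]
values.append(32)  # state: [-4, 1, 6, 42, 51, 95, 32]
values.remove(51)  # [-4, 1, 6, 42, 95, 32]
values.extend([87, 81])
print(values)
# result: [-4, 1, 6, 42, 95, 32, 87, 81]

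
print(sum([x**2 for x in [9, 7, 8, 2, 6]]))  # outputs 234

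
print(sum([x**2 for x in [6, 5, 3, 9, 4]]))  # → 167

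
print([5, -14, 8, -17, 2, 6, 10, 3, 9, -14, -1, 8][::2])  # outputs [5, 8, 2, 10, 9, -1]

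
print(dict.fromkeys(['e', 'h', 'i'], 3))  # {'e': 3, 'h': 3, 'i': 3}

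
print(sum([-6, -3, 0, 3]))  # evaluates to -6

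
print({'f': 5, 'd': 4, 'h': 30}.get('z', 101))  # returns 101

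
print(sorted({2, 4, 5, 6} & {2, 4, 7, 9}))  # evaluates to [2, 4]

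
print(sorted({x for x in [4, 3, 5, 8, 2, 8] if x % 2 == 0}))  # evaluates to [2, 4, 8]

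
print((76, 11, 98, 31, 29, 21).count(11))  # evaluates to 1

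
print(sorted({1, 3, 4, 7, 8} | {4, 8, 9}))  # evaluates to [1, 3, 4, 7, 8, 9]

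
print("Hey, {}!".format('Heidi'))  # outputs Hey, Heidi!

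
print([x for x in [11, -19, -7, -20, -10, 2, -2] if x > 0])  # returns [11, 2]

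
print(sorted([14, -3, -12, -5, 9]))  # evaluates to [-12, -5, -3, 9, 14]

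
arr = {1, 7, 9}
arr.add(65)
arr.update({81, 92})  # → {1, 7, 9, 65, 81, 92}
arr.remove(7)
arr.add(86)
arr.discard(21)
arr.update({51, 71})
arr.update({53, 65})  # {1, 9, 51, 53, 65, 71, 81, 86, 92}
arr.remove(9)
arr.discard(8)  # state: {1, 51, 53, 65, 71, 81, 86, 92}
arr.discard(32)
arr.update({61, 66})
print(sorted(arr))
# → [1, 51, 53, 61, 65, 66, 71, 81, 86, 92]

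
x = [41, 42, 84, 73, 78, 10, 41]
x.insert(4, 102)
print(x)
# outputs [41, 42, 84, 73, 102, 78, 10, 41]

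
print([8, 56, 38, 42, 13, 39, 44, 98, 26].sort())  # None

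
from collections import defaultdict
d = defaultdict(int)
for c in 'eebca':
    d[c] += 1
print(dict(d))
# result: {'e': 2, 'b': 1, 'c': 1, 'a': 1}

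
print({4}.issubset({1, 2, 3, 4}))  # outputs True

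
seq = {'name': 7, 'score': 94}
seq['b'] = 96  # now {'name': 7, 'score': 94, 'b': 96}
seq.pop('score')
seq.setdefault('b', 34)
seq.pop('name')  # 7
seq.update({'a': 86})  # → {'b': 96, 'a': 86}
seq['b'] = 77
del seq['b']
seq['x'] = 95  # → {'a': 86, 'x': 95}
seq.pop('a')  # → 86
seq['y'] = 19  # {'x': 95, 'y': 19}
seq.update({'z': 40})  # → {'x': 95, 'y': 19, 'z': 40}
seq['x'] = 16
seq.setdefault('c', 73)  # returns 73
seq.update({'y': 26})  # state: {'x': 16, 'y': 26, 'z': 40, 'c': 73}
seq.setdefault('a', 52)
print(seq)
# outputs {'x': 16, 'y': 26, 'z': 40, 'c': 73, 'a': 52}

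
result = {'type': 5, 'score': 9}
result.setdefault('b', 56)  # 56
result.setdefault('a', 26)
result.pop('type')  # 5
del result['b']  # {'score': 9, 'a': 26}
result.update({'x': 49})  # {'score': 9, 'a': 26, 'x': 49}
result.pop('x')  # 49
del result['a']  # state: {'score': 9}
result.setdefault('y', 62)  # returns 62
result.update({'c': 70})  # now {'score': 9, 'y': 62, 'c': 70}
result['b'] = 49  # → {'score': 9, 'y': 62, 'c': 70, 'b': 49}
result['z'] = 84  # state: {'score': 9, 'y': 62, 'c': 70, 'b': 49, 'z': 84}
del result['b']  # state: {'score': 9, 'y': 62, 'c': 70, 'z': 84}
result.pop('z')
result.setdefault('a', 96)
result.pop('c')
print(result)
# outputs {'score': 9, 'y': 62, 'a': 96}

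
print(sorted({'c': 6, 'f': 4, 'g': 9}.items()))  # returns [('c', 6), ('f', 4), ('g', 9)]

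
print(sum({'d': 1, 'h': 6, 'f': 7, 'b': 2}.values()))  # 16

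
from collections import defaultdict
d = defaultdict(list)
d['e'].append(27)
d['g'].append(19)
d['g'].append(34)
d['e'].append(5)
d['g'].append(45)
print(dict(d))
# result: {'e': [27, 5], 'g': [19, 34, 45]}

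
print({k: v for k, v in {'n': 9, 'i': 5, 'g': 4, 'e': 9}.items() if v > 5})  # {'n': 9, 'e': 9}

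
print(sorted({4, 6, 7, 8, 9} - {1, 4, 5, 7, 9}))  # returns [6, 8]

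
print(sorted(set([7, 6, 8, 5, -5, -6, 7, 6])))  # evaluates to [-6, -5, 5, 6, 7, 8]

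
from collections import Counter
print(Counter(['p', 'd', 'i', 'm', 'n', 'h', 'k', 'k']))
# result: Counter({'k': 2, 'p': 1, 'd': 1, 'i': 1, 'm': 1, 'n': 1, 'h': 1})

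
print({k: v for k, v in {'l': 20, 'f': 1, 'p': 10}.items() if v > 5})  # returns {'l': 20, 'p': 10}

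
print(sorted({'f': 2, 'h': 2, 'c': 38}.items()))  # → [('c', 38), ('f', 2), ('h', 2)]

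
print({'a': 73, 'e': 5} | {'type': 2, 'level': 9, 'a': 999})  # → {'a': 999, 'e': 5, 'type': 2, 'level': 9}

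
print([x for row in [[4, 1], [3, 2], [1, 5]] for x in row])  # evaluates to [4, 1, 3, 2, 1, 5]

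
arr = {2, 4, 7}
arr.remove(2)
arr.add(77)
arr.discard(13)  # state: {4, 7, 77}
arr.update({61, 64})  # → {4, 7, 61, 64, 77}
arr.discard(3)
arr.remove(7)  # {4, 61, 64, 77}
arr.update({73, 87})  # {4, 61, 64, 73, 77, 87}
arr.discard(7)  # {4, 61, 64, 73, 77, 87}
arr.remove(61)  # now {4, 64, 73, 77, 87}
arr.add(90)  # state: {4, 64, 73, 77, 87, 90}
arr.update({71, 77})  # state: {4, 64, 71, 73, 77, 87, 90}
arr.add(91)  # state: {4, 64, 71, 73, 77, 87, 90, 91}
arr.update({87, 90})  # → {4, 64, 71, 73, 77, 87, 90, 91}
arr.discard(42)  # {4, 64, 71, 73, 77, 87, 90, 91}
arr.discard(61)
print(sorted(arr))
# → [4, 64, 71, 73, 77, 87, 90, 91]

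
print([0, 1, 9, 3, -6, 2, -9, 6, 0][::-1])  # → [0, 6, -9, 2, -6, 3, 9, 1, 0]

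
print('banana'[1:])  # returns anana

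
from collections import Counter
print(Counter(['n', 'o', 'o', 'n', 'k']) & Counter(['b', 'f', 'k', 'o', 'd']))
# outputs Counter({'o': 1, 'k': 1})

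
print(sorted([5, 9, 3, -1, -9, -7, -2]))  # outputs [-9, -7, -2, -1, 3, 5, 9]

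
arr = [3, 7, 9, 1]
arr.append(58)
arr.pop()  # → 58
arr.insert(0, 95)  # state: [95, 3, 7, 9, 1]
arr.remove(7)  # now [95, 3, 9, 1]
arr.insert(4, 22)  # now [95, 3, 9, 1, 22]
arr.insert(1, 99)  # [95, 99, 3, 9, 1, 22]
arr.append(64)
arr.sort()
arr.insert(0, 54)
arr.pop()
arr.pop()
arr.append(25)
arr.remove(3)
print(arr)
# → [54, 1, 9, 22, 64, 25]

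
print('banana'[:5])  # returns banan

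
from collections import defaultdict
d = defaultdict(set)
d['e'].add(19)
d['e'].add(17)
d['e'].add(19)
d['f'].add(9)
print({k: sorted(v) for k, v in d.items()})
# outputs {'e': [17, 19], 'f': [9]}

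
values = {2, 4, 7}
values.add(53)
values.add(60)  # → {2, 4, 7, 53, 60}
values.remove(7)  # {2, 4, 53, 60}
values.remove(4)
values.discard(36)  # {2, 53, 60}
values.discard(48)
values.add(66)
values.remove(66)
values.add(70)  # {2, 53, 60, 70}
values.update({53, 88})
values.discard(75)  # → {2, 53, 60, 70, 88}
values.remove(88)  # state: {2, 53, 60, 70}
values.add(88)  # {2, 53, 60, 70, 88}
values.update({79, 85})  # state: {2, 53, 60, 70, 79, 85, 88}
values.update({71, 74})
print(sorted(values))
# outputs [2, 53, 60, 70, 71, 74, 79, 85, 88]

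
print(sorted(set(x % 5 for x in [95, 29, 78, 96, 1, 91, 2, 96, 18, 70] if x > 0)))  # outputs [0, 1, 2, 3, 4]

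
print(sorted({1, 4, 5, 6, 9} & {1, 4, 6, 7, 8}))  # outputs [1, 4, 6]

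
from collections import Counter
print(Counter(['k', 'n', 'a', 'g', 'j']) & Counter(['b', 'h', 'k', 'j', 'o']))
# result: Counter({'k': 1, 'j': 1})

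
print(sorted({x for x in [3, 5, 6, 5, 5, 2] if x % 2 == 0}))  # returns [2, 6]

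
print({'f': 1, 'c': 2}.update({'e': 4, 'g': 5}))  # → None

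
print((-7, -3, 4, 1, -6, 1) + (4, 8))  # (-7, -3, 4, 1, -6, 1, 4, 8)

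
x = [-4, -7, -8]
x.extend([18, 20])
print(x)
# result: [-4, -7, -8, 18, 20]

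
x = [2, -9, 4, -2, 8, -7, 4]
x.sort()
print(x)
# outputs [-9, -7, -2, 2, 4, 4, 8]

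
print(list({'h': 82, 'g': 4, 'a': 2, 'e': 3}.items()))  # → [('h', 82), ('g', 4), ('a', 2), ('e', 3)]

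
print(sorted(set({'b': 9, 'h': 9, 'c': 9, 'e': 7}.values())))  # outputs [7, 9]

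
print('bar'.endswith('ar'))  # True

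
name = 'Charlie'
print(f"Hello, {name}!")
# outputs Hello, Charlie!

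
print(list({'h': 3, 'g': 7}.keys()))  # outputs ['h', 'g']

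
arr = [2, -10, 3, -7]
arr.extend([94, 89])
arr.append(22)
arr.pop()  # 22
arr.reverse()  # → [89, 94, -7, 3, -10, 2]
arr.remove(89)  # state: [94, -7, 3, -10, 2]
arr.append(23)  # [94, -7, 3, -10, 2, 23]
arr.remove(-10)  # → [94, -7, 3, 2, 23]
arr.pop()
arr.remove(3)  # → [94, -7, 2]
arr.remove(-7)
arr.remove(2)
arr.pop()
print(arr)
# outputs []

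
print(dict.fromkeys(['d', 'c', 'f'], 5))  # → {'d': 5, 'c': 5, 'f': 5}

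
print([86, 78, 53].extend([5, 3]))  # None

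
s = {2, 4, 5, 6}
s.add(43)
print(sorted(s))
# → [2, 4, 5, 6, 43]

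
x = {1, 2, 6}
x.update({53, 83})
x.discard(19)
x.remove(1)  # {2, 6, 53, 83}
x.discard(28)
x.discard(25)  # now {2, 6, 53, 83}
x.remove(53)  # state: {2, 6, 83}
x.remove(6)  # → {2, 83}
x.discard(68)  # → {2, 83}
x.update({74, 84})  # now {2, 74, 83, 84}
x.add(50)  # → {2, 50, 74, 83, 84}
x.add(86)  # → {2, 50, 74, 83, 84, 86}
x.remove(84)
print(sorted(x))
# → [2, 50, 74, 83, 86]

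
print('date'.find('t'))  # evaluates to 2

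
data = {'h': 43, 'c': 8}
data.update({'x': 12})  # {'h': 43, 'c': 8, 'x': 12}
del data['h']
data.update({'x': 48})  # {'c': 8, 'x': 48}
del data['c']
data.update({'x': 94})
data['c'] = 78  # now {'x': 94, 'c': 78}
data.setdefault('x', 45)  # 94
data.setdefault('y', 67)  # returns 67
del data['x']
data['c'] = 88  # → {'c': 88, 'y': 67}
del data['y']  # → {'c': 88}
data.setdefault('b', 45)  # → 45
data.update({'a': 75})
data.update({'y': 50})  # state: {'c': 88, 'b': 45, 'a': 75, 'y': 50}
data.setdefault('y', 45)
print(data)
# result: {'c': 88, 'b': 45, 'a': 75, 'y': 50}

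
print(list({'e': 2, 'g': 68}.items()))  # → [('e', 2), ('g', 68)]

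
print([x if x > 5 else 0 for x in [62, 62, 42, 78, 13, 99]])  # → [62, 62, 42, 78, 13, 99]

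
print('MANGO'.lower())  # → mango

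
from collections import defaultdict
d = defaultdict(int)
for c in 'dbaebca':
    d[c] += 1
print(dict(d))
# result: {'d': 1, 'b': 2, 'a': 2, 'e': 1, 'c': 1}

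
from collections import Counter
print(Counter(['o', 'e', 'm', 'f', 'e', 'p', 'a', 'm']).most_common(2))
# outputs [('e', 2), ('m', 2)]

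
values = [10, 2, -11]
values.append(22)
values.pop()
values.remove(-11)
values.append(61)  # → [10, 2, 61]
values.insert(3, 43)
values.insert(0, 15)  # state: [15, 10, 2, 61, 43]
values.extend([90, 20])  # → [15, 10, 2, 61, 43, 90, 20]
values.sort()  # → [2, 10, 15, 20, 43, 61, 90]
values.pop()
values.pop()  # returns 61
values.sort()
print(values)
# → [2, 10, 15, 20, 43]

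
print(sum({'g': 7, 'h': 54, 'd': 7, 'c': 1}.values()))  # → 69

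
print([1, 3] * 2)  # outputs [1, 3, 1, 3]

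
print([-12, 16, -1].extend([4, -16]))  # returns None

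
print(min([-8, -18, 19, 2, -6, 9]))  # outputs -18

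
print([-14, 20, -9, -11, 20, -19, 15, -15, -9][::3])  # [-14, -11, 15]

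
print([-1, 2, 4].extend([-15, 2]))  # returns None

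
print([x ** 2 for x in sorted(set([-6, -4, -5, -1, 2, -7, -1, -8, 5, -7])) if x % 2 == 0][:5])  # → [64, 36, 16, 4]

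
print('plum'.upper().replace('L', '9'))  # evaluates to P9UM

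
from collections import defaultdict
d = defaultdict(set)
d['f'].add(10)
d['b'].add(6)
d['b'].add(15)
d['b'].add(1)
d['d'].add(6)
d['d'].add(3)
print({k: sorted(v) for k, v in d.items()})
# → {'f': [10], 'b': [1, 6, 15], 'd': [3, 6]}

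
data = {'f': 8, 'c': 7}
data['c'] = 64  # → {'f': 8, 'c': 64}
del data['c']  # {'f': 8}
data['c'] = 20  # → {'f': 8, 'c': 20}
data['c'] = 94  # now {'f': 8, 'c': 94}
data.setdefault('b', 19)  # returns 19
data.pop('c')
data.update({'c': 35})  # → {'f': 8, 'b': 19, 'c': 35}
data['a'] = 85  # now {'f': 8, 'b': 19, 'c': 35, 'a': 85}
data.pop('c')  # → 35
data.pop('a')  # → 85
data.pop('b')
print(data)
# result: {'f': 8}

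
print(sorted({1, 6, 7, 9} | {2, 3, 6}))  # [1, 2, 3, 6, 7, 9]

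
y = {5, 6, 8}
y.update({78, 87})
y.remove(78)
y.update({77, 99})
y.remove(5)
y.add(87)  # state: {6, 8, 77, 87, 99}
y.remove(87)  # {6, 8, 77, 99}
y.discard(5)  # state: {6, 8, 77, 99}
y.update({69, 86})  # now {6, 8, 69, 77, 86, 99}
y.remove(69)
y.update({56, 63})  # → {6, 8, 56, 63, 77, 86, 99}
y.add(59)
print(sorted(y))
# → [6, 8, 56, 59, 63, 77, 86, 99]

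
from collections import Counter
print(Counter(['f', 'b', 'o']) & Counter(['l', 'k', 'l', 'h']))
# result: Counter()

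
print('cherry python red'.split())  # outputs ['cherry', 'python', 'red']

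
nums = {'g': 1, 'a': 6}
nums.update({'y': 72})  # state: {'g': 1, 'a': 6, 'y': 72}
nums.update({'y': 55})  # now {'g': 1, 'a': 6, 'y': 55}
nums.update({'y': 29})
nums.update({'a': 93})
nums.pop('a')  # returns 93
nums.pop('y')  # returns 29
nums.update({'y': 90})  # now {'g': 1, 'y': 90}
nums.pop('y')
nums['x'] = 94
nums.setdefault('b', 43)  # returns 43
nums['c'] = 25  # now {'g': 1, 'x': 94, 'b': 43, 'c': 25}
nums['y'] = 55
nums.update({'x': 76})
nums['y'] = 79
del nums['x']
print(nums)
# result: {'g': 1, 'b': 43, 'c': 25, 'y': 79}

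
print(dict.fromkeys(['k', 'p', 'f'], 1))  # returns {'k': 1, 'p': 1, 'f': 1}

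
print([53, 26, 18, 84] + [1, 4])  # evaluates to [53, 26, 18, 84, 1, 4]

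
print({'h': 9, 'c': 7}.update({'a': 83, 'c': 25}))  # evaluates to None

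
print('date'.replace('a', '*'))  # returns d*te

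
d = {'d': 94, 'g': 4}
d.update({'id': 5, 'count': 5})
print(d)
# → {'d': 94, 'g': 4, 'id': 5, 'count': 5}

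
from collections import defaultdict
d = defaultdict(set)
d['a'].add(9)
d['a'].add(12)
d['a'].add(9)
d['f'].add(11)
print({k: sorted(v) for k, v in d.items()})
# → {'a': [9, 12], 'f': [11]}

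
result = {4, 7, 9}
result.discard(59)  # {4, 7, 9}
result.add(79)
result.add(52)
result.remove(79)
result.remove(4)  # {7, 9, 52}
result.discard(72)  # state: {7, 9, 52}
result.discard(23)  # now {7, 9, 52}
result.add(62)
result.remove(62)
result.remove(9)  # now {7, 52}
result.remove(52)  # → {7}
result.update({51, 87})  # {7, 51, 87}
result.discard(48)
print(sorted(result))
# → [7, 51, 87]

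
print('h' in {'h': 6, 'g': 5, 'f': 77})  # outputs True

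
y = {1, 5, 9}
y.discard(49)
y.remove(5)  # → {1, 9}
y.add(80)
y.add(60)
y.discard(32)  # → {1, 9, 60, 80}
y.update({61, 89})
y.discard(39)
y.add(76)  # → {1, 9, 60, 61, 76, 80, 89}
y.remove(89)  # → {1, 9, 60, 61, 76, 80}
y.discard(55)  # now {1, 9, 60, 61, 76, 80}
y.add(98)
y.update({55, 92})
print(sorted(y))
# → [1, 9, 55, 60, 61, 76, 80, 92, 98]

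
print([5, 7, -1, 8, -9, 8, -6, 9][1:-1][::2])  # [7, 8, 8]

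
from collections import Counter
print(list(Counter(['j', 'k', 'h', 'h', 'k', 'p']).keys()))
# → ['j', 'k', 'h', 'p']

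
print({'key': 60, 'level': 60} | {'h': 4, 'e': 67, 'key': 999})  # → {'key': 999, 'level': 60, 'h': 4, 'e': 67}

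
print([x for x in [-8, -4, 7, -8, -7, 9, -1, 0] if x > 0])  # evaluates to [7, 9]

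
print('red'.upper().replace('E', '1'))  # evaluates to R1D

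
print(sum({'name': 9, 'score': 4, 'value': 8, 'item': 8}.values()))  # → 29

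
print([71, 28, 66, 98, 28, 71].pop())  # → 71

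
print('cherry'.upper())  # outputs CHERRY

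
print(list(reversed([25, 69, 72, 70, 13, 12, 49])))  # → [49, 12, 13, 70, 72, 69, 25]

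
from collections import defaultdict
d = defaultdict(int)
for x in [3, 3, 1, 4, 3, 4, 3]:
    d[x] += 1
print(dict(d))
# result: {3: 4, 1: 1, 4: 2}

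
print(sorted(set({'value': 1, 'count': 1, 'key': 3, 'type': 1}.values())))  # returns [1, 3]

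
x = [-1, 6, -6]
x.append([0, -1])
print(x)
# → [-1, 6, -6, [0, -1]]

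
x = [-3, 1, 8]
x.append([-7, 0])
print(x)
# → [-3, 1, 8, [-7, 0]]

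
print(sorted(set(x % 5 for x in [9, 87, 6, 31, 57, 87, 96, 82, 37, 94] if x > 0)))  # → [1, 2, 4]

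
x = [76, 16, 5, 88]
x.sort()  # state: [5, 16, 76, 88]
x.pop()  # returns 88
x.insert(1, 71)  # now [5, 71, 16, 76]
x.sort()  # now [5, 16, 71, 76]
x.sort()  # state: [5, 16, 71, 76]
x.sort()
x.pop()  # 76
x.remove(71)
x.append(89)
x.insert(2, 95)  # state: [5, 16, 95, 89]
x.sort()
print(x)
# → [5, 16, 89, 95]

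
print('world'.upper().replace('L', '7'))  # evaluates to WOR7D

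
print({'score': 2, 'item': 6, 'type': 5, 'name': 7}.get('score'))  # 2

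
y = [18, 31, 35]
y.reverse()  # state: [35, 31, 18]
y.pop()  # 18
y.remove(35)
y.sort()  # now [31]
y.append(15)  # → [31, 15]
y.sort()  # [15, 31]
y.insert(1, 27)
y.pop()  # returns 31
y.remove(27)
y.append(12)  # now [15, 12]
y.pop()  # 12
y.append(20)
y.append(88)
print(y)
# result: [15, 20, 88]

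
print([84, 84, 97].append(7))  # None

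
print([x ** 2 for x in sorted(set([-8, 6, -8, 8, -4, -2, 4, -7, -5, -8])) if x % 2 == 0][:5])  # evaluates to [64, 16, 4, 16, 36]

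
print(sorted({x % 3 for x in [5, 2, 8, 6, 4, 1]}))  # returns [0, 1, 2]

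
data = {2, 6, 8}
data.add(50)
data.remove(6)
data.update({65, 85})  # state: {2, 8, 50, 65, 85}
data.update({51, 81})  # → {2, 8, 50, 51, 65, 81, 85}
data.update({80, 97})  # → {2, 8, 50, 51, 65, 80, 81, 85, 97}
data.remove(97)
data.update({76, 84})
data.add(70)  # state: {2, 8, 50, 51, 65, 70, 76, 80, 81, 84, 85}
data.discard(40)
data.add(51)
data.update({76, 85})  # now {2, 8, 50, 51, 65, 70, 76, 80, 81, 84, 85}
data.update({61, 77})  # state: {2, 8, 50, 51, 61, 65, 70, 76, 77, 80, 81, 84, 85}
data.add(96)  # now {2, 8, 50, 51, 61, 65, 70, 76, 77, 80, 81, 84, 85, 96}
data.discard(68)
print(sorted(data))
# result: [2, 8, 50, 51, 61, 65, 70, 76, 77, 80, 81, 84, 85, 96]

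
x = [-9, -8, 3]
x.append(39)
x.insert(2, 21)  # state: [-9, -8, 21, 3, 39]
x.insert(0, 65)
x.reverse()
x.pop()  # 65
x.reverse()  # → [-9, -8, 21, 3, 39]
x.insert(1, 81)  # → [-9, 81, -8, 21, 3, 39]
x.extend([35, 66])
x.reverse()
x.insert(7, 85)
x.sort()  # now [-9, -8, 3, 21, 35, 39, 66, 81, 85]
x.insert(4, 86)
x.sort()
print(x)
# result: [-9, -8, 3, 21, 35, 39, 66, 81, 85, 86]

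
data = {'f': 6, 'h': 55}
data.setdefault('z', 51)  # 51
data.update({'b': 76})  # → {'f': 6, 'h': 55, 'z': 51, 'b': 76}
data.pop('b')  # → 76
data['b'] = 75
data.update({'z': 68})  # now {'f': 6, 'h': 55, 'z': 68, 'b': 75}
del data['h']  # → {'f': 6, 'z': 68, 'b': 75}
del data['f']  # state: {'z': 68, 'b': 75}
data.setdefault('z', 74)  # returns 68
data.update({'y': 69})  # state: {'z': 68, 'b': 75, 'y': 69}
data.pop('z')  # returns 68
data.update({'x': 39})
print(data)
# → {'b': 75, 'y': 69, 'x': 39}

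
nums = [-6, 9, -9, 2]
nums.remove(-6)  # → [9, -9, 2]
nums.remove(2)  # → [9, -9]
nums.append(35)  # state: [9, -9, 35]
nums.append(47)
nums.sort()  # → [-9, 9, 35, 47]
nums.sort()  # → [-9, 9, 35, 47]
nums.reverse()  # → [47, 35, 9, -9]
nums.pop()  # -9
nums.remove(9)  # [47, 35]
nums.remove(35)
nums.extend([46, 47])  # [47, 46, 47]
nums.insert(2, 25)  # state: [47, 46, 25, 47]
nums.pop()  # 47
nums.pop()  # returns 25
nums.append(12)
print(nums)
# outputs [47, 46, 12]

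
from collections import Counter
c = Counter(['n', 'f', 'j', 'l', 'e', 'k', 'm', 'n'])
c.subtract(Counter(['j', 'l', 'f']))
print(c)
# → Counter({'n': 2, 'e': 1, 'k': 1, 'm': 1, 'f': 0, 'j': 0, 'l': 0})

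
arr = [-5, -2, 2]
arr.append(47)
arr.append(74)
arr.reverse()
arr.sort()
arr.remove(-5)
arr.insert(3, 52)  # [-2, 2, 47, 52, 74]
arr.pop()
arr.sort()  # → [-2, 2, 47, 52]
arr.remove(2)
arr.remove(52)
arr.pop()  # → 47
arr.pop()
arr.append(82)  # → [82]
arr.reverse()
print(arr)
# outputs [82]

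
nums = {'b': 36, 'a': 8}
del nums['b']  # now {'a': 8}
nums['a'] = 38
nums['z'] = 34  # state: {'a': 38, 'z': 34}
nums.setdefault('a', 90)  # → 38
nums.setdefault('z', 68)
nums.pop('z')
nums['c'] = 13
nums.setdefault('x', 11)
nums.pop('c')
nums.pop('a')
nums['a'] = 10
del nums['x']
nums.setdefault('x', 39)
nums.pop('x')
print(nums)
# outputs {'a': 10}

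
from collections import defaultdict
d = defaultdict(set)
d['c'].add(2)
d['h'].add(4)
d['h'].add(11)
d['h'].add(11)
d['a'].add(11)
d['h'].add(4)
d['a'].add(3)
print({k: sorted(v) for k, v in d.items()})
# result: {'c': [2], 'h': [4, 11], 'a': [3, 11]}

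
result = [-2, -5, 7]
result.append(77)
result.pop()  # 77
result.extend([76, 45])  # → [-2, -5, 7, 76, 45]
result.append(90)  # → [-2, -5, 7, 76, 45, 90]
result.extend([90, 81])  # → [-2, -5, 7, 76, 45, 90, 90, 81]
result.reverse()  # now [81, 90, 90, 45, 76, 7, -5, -2]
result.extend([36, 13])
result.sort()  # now [-5, -2, 7, 13, 36, 45, 76, 81, 90, 90]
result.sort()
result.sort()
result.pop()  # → 90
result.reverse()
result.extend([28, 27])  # [90, 81, 76, 45, 36, 13, 7, -2, -5, 28, 27]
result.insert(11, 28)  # [90, 81, 76, 45, 36, 13, 7, -2, -5, 28, 27, 28]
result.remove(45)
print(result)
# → [90, 81, 76, 36, 13, 7, -2, -5, 28, 27, 28]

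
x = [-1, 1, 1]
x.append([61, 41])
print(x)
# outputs [-1, 1, 1, [61, 41]]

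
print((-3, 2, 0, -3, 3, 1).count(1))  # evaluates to 1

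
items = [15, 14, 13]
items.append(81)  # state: [15, 14, 13, 81]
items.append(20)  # [15, 14, 13, 81, 20]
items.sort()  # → [13, 14, 15, 20, 81]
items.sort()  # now [13, 14, 15, 20, 81]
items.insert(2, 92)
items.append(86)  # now [13, 14, 92, 15, 20, 81, 86]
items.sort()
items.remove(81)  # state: [13, 14, 15, 20, 86, 92]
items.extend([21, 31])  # [13, 14, 15, 20, 86, 92, 21, 31]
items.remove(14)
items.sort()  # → [13, 15, 20, 21, 31, 86, 92]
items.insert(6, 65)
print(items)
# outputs [13, 15, 20, 21, 31, 86, 65, 92]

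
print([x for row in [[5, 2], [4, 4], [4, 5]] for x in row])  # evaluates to [5, 2, 4, 4, 4, 5]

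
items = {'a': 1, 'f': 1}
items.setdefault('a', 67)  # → 1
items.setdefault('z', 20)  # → 20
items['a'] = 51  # {'a': 51, 'f': 1, 'z': 20}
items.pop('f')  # 1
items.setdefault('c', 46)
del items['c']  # {'a': 51, 'z': 20}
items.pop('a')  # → 51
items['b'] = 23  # {'z': 20, 'b': 23}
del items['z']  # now {'b': 23}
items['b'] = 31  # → {'b': 31}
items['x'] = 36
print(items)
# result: {'b': 31, 'x': 36}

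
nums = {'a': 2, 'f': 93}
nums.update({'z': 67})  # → {'a': 2, 'f': 93, 'z': 67}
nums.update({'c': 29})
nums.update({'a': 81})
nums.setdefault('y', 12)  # 12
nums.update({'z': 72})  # {'a': 81, 'f': 93, 'z': 72, 'c': 29, 'y': 12}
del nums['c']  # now {'a': 81, 'f': 93, 'z': 72, 'y': 12}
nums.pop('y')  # 12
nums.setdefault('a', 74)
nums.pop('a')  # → 81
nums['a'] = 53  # {'f': 93, 'z': 72, 'a': 53}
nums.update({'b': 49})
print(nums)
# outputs {'f': 93, 'z': 72, 'a': 53, 'b': 49}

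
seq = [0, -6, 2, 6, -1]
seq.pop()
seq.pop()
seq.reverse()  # [2, -6, 0]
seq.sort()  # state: [-6, 0, 2]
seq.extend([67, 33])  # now [-6, 0, 2, 67, 33]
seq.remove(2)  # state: [-6, 0, 67, 33]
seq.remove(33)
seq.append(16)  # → [-6, 0, 67, 16]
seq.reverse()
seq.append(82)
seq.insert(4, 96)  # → [16, 67, 0, -6, 96, 82]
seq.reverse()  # [82, 96, -6, 0, 67, 16]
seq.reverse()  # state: [16, 67, 0, -6, 96, 82]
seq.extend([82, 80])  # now [16, 67, 0, -6, 96, 82, 82, 80]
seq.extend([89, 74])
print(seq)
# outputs [16, 67, 0, -6, 96, 82, 82, 80, 89, 74]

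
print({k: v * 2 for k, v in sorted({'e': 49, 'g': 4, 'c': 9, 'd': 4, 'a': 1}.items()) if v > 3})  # {'c': 18, 'd': 8, 'e': 98, 'g': 8}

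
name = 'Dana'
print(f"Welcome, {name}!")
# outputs Welcome, Dana!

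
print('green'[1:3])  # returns re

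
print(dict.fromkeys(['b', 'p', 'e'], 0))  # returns {'b': 0, 'p': 0, 'e': 0}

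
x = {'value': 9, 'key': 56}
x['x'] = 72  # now {'value': 9, 'key': 56, 'x': 72}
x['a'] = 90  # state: {'value': 9, 'key': 56, 'x': 72, 'a': 90}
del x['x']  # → {'value': 9, 'key': 56, 'a': 90}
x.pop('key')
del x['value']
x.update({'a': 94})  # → {'a': 94}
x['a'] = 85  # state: {'a': 85}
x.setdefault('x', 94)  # 94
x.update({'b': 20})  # {'a': 85, 'x': 94, 'b': 20}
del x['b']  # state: {'a': 85, 'x': 94}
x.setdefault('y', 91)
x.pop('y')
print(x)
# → {'a': 85, 'x': 94}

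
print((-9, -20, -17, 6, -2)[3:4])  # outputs (6,)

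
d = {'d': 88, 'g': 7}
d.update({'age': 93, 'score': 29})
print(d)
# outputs {'d': 88, 'g': 7, 'age': 93, 'score': 29}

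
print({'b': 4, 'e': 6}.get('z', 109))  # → 109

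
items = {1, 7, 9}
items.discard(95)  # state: {1, 7, 9}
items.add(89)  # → {1, 7, 9, 89}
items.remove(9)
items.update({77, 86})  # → {1, 7, 77, 86, 89}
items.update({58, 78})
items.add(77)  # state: {1, 7, 58, 77, 78, 86, 89}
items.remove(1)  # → {7, 58, 77, 78, 86, 89}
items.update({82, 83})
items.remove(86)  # {7, 58, 77, 78, 82, 83, 89}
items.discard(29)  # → {7, 58, 77, 78, 82, 83, 89}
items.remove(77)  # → {7, 58, 78, 82, 83, 89}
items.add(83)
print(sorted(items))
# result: [7, 58, 78, 82, 83, 89]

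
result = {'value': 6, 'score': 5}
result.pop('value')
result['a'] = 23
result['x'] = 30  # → {'score': 5, 'a': 23, 'x': 30}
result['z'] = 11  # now {'score': 5, 'a': 23, 'x': 30, 'z': 11}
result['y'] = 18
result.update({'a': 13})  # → {'score': 5, 'a': 13, 'x': 30, 'z': 11, 'y': 18}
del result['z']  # {'score': 5, 'a': 13, 'x': 30, 'y': 18}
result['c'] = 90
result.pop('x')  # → 30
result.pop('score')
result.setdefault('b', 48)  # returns 48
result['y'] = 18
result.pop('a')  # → 13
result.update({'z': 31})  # {'y': 18, 'c': 90, 'b': 48, 'z': 31}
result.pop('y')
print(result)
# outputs {'c': 90, 'b': 48, 'z': 31}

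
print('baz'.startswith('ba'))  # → True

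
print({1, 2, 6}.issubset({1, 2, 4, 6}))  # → True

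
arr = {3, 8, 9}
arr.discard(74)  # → {3, 8, 9}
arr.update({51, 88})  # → {3, 8, 9, 51, 88}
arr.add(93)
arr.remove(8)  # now {3, 9, 51, 88, 93}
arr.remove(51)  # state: {3, 9, 88, 93}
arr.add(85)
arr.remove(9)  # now {3, 85, 88, 93}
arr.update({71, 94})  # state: {3, 71, 85, 88, 93, 94}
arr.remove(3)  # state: {71, 85, 88, 93, 94}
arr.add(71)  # {71, 85, 88, 93, 94}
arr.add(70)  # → {70, 71, 85, 88, 93, 94}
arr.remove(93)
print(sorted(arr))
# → [70, 71, 85, 88, 94]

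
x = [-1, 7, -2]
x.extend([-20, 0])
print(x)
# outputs [-1, 7, -2, -20, 0]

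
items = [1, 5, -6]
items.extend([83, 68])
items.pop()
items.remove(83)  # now [1, 5, -6]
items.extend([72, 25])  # [1, 5, -6, 72, 25]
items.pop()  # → 25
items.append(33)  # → [1, 5, -6, 72, 33]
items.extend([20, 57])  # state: [1, 5, -6, 72, 33, 20, 57]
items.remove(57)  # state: [1, 5, -6, 72, 33, 20]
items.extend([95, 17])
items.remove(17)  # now [1, 5, -6, 72, 33, 20, 95]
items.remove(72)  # [1, 5, -6, 33, 20, 95]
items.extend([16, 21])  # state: [1, 5, -6, 33, 20, 95, 16, 21]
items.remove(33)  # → [1, 5, -6, 20, 95, 16, 21]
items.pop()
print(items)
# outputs [1, 5, -6, 20, 95, 16]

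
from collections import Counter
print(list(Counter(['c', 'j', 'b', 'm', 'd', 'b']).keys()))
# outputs ['c', 'j', 'b', 'm', 'd']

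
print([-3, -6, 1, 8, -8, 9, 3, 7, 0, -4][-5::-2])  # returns [9, 8, -6]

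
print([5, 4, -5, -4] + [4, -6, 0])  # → [5, 4, -5, -4, 4, -6, 0]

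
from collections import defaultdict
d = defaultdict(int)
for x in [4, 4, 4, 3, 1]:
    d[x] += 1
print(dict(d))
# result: {4: 3, 3: 1, 1: 1}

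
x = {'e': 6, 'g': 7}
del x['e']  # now {'g': 7}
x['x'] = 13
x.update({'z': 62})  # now {'g': 7, 'x': 13, 'z': 62}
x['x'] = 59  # {'g': 7, 'x': 59, 'z': 62}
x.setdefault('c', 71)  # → 71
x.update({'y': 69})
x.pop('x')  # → 59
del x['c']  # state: {'g': 7, 'z': 62, 'y': 69}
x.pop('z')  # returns 62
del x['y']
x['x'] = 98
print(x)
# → {'g': 7, 'x': 98}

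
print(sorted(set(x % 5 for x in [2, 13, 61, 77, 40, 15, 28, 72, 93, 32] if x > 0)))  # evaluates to [0, 1, 2, 3]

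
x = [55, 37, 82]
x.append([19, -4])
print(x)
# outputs [55, 37, 82, [19, -4]]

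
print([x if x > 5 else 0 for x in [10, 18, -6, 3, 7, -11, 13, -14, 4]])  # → [10, 18, 0, 0, 7, 0, 13, 0, 0]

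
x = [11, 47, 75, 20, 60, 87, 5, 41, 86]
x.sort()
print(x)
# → [5, 11, 20, 41, 47, 60, 75, 86, 87]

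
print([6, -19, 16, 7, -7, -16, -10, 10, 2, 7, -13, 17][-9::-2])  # [7, -19]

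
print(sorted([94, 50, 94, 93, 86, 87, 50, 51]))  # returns [50, 50, 51, 86, 87, 93, 94, 94]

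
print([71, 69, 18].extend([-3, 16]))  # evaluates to None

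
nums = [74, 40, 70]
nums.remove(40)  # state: [74, 70]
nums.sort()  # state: [70, 74]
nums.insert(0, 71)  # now [71, 70, 74]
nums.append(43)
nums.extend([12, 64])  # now [71, 70, 74, 43, 12, 64]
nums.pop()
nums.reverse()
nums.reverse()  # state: [71, 70, 74, 43, 12]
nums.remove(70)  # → [71, 74, 43, 12]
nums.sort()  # [12, 43, 71, 74]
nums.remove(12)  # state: [43, 71, 74]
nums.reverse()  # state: [74, 71, 43]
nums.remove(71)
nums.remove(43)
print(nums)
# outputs [74]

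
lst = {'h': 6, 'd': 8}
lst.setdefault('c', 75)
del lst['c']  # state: {'h': 6, 'd': 8}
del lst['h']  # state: {'d': 8}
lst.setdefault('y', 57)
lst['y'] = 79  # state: {'d': 8, 'y': 79}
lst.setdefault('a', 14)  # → 14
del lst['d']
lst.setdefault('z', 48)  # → 48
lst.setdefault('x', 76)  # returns 76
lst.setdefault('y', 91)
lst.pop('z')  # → 48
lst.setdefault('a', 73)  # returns 14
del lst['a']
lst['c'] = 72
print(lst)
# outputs {'y': 79, 'x': 76, 'c': 72}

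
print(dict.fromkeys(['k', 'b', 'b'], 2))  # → {'k': 2, 'b': 2}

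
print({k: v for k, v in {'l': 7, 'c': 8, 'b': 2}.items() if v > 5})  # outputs {'l': 7, 'c': 8}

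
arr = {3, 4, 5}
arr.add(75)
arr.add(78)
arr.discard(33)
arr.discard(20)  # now {3, 4, 5, 75, 78}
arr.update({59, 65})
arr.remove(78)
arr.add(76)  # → {3, 4, 5, 59, 65, 75, 76}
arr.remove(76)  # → {3, 4, 5, 59, 65, 75}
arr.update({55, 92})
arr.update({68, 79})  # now {3, 4, 5, 55, 59, 65, 68, 75, 79, 92}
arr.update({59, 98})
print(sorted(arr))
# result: [3, 4, 5, 55, 59, 65, 68, 75, 79, 92, 98]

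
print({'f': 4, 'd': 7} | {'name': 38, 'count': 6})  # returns {'f': 4, 'd': 7, 'name': 38, 'count': 6}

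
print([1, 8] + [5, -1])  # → [1, 8, 5, -1]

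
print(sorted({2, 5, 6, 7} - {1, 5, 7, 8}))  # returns [2, 6]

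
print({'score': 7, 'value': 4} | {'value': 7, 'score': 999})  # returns {'score': 999, 'value': 7}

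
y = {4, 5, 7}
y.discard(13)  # {4, 5, 7}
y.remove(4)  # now {5, 7}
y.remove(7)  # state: {5}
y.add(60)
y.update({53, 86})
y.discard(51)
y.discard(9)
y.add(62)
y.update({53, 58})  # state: {5, 53, 58, 60, 62, 86}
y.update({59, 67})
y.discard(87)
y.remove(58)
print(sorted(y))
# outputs [5, 53, 59, 60, 62, 67, 86]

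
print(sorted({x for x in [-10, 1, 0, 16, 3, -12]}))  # [-12, -10, 0, 1, 3, 16]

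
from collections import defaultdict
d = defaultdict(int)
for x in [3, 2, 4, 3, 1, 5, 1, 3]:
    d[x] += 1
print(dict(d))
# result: {3: 3, 2: 1, 4: 1, 1: 2, 5: 1}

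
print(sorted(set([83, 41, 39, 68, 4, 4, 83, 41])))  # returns [4, 39, 41, 68, 83]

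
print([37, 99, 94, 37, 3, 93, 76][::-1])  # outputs [76, 93, 3, 37, 94, 99, 37]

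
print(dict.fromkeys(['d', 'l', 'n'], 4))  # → {'d': 4, 'l': 4, 'n': 4}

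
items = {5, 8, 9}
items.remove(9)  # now {5, 8}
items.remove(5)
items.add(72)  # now {8, 72}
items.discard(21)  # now {8, 72}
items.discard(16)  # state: {8, 72}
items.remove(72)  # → {8}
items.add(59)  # {8, 59}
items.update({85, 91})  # {8, 59, 85, 91}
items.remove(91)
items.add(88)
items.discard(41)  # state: {8, 59, 85, 88}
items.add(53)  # {8, 53, 59, 85, 88}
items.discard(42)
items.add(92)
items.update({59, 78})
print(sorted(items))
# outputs [8, 53, 59, 78, 85, 88, 92]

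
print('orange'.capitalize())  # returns Orange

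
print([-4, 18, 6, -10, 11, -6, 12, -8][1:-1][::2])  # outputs [18, -10, -6]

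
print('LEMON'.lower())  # lemon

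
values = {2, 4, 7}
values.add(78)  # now {2, 4, 7, 78}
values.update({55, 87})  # {2, 4, 7, 55, 78, 87}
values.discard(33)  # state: {2, 4, 7, 55, 78, 87}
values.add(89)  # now {2, 4, 7, 55, 78, 87, 89}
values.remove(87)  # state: {2, 4, 7, 55, 78, 89}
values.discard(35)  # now {2, 4, 7, 55, 78, 89}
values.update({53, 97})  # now {2, 4, 7, 53, 55, 78, 89, 97}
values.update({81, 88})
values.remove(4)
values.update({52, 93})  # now {2, 7, 52, 53, 55, 78, 81, 88, 89, 93, 97}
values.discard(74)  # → {2, 7, 52, 53, 55, 78, 81, 88, 89, 93, 97}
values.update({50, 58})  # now {2, 7, 50, 52, 53, 55, 58, 78, 81, 88, 89, 93, 97}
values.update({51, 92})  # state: {2, 7, 50, 51, 52, 53, 55, 58, 78, 81, 88, 89, 92, 93, 97}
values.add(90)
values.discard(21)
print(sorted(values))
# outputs [2, 7, 50, 51, 52, 53, 55, 58, 78, 81, 88, 89, 90, 92, 93, 97]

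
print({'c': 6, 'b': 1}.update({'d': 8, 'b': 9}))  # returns None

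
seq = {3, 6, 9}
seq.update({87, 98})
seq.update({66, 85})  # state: {3, 6, 9, 66, 85, 87, 98}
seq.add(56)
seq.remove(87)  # {3, 6, 9, 56, 66, 85, 98}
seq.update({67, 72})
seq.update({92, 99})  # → {3, 6, 9, 56, 66, 67, 72, 85, 92, 98, 99}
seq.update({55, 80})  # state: {3, 6, 9, 55, 56, 66, 67, 72, 80, 85, 92, 98, 99}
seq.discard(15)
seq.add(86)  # {3, 6, 9, 55, 56, 66, 67, 72, 80, 85, 86, 92, 98, 99}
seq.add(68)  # {3, 6, 9, 55, 56, 66, 67, 68, 72, 80, 85, 86, 92, 98, 99}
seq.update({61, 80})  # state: {3, 6, 9, 55, 56, 61, 66, 67, 68, 72, 80, 85, 86, 92, 98, 99}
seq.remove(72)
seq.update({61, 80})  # {3, 6, 9, 55, 56, 61, 66, 67, 68, 80, 85, 86, 92, 98, 99}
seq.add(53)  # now {3, 6, 9, 53, 55, 56, 61, 66, 67, 68, 80, 85, 86, 92, 98, 99}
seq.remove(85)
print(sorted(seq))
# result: [3, 6, 9, 53, 55, 56, 61, 66, 67, 68, 80, 86, 92, 98, 99]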